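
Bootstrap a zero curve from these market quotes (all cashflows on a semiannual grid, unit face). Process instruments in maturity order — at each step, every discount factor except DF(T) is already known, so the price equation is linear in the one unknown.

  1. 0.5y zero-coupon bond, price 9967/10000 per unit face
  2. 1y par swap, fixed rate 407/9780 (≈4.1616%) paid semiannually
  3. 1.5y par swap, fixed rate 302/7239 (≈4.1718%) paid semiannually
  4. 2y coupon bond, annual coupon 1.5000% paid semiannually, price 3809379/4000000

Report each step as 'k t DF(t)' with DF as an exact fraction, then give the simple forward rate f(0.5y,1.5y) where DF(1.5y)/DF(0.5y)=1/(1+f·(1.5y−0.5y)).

step 1 [0.5y] zero: DF = P = 9967/10000 ≈ 0.996700
step 2 [1y] swap r/2=407/19560: DF=(1 − 407/19560·(0.996700))/(1+407/19560) = 9593/10000 ≈ 0.959300
step 3 [1.5y] swap r/2=151/7239: DF=(1 − 151/7239·(0.996700+0.959300))/(1+151/7239) = 2349/2500 ≈ 0.939600
step 4 [2y] bond c/2=3/400: DF=(3809379/4000000 − 3/400·(0.996700+0.959300+0.939600))/(1+3/400) = 9237/10000 ≈ 0.923700

1 1/2 9967/10000
2 1 9593/10000
3 3/2 2349/2500
4 2 9237/10000
f(0.5y,1.5y) = ((9967/10000)/(2349/2500) − 1)/(1) = 571/9396 ≈ 6.0771%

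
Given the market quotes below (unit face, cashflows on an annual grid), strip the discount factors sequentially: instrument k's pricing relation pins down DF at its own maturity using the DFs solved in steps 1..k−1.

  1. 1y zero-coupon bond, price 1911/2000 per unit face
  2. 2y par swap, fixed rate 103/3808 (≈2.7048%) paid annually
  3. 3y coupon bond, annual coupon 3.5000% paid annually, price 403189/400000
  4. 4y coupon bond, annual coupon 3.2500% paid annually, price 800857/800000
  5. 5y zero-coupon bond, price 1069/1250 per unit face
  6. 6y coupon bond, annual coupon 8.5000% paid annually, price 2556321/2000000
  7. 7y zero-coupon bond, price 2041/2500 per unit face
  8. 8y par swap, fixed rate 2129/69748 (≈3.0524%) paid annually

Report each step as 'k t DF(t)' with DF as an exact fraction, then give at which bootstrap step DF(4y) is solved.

step 1 [1y] zero: DF = P = 1911/2000 ≈ 0.955500
step 2 [2y] swap r/1=103/3808: DF=(1 − 103/3808·(0.955500))/(1+103/3808) = 1897/2000 ≈ 0.948500
step 3 [3y] bond c/1=7/200: DF=(403189/400000 − 7/200·(0.955500+0.948500))/(1+7/200) = 1819/2000 ≈ 0.909500
step 4 [4y] bond c/1=13/400: DF=(800857/800000 − 13/400·(0.955500+0.948500+0.909500))/(1+13/400) = 881/1000 ≈ 0.881000
step 5 [5y] zero: DF = P = 1069/1250 ≈ 0.855200
step 6 [6y] bond c/1=17/200: DF=(2556321/2000000 − 17/200·(0.955500+0.948500+0.909500+0.881000+0.855200))/(1+17/200) = 1027/1250 ≈ 0.821600
step 7 [7y] zero: DF = P = 2041/2500 ≈ 0.816400
step 8 [8y] swap r/1=2129/69748: DF=(1 − 2129/69748·(0.955500+0.948500+0.909500+0.881000+0.855200+0.821600+0.816400))/(1+2129/69748) = 7871/10000 ≈ 0.787100

1 1 1911/2000
2 2 1897/2000
3 3 1819/2000
4 4 881/1000
5 5 1069/1250
6 6 1027/1250
7 7 2041/2500
8 8 7871/10000
DF(4y) is solved at step 4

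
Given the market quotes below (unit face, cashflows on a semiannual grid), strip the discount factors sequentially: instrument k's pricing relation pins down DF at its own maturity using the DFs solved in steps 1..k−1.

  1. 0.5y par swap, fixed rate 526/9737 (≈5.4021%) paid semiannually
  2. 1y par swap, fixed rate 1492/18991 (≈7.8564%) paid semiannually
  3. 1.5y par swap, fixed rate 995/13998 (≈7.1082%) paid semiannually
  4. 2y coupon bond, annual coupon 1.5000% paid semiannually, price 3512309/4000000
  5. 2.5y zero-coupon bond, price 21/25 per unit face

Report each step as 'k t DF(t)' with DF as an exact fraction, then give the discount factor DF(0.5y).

1 1/2 9737/10000
2 1 4627/5000
3 3/2 1801/2000
4 2 8507/10000
5 5/2 21/25
DF(0.5y) = 9737/10000 ≈ 0.973700

step 1 [0.5y] swap r/2=263/9737: DF=(1 − 263/9737·(0))/(1+263/9737) = 9737/10000 ≈ 0.973700
step 2 [1y] swap r/2=746/18991: DF=(1 − 746/18991·(0.973700))/(1+746/18991) = 4627/5000 ≈ 0.925400
step 3 [1.5y] swap r/2=995/27996: DF=(1 − 995/27996·(0.973700+0.925400))/(1+995/27996) = 1801/2000 ≈ 0.900500
step 4 [2y] bond c/2=3/400: DF=(3512309/4000000 − 3/400·(0.973700+0.925400+0.900500))/(1+3/400) = 8507/10000 ≈ 0.850700
step 5 [2.5y] zero: DF = P = 21/25 ≈ 0.840000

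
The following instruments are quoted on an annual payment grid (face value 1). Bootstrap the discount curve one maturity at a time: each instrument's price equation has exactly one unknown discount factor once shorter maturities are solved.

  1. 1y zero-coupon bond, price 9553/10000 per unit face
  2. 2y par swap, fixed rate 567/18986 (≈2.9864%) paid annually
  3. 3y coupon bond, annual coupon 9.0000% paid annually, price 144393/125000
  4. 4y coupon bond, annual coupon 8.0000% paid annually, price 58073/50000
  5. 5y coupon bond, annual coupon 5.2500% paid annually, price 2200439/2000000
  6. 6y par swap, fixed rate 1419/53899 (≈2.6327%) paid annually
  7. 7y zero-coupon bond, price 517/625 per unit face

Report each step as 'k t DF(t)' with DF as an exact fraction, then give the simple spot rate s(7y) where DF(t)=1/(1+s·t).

step 1 [1y] zero: DF = P = 9553/10000 ≈ 0.955300
step 2 [2y] swap r/1=567/18986: DF=(1 − 567/18986·(0.955300))/(1+567/18986) = 9433/10000 ≈ 0.943300
step 3 [3y] bond c/1=9/100: DF=(144393/125000 − 9/100·(0.955300+0.943300))/(1+9/100) = 903/1000 ≈ 0.903000
step 4 [4y] bond c/1=2/25: DF=(58073/50000 − 2/25·(0.955300+0.943300+0.903000))/(1+2/25) = 8679/10000 ≈ 0.867900
step 5 [5y] bond c/1=21/400: DF=(2200439/2000000 − 21/400·(0.955300+0.943300+0.903000+0.867900))/(1+21/400) = 8623/10000 ≈ 0.862300
step 6 [6y] swap r/1=1419/53899: DF=(1 − 1419/53899·(0.955300+0.943300+0.903000+0.867900+0.862300))/(1+1419/53899) = 8581/10000 ≈ 0.858100
step 7 [7y] zero: DF = P = 517/625 ≈ 0.827200

1 1 9553/10000
2 2 9433/10000
3 3 903/1000
4 4 8679/10000
5 5 8623/10000
6 6 8581/10000
7 7 517/625
s(7y) = (1/(517/625) − 1)/(7) = 108/3619 ≈ 2.9842%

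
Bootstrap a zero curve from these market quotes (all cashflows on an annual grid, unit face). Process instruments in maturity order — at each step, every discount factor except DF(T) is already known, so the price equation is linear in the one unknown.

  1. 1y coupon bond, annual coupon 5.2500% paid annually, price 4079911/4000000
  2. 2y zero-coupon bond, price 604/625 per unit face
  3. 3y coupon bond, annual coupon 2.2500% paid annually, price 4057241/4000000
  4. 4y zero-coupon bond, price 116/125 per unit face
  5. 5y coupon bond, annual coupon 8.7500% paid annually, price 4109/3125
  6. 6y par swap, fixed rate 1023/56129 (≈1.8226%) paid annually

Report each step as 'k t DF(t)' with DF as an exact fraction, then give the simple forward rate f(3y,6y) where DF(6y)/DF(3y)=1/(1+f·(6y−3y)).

step 1 [1y] bond c/1=21/400: DF=(4079911/4000000 − 21/400·(0))/(1+21/400) = 9691/10000 ≈ 0.969100
step 2 [2y] zero: DF = P = 604/625 ≈ 0.966400
step 3 [3y] bond c/1=9/400: DF=(4057241/4000000 − 9/400·(0.969100+0.966400))/(1+9/400) = 4747/5000 ≈ 0.949400
step 4 [4y] zero: DF = P = 116/125 ≈ 0.928000
step 5 [5y] bond c/1=7/80: DF=(4109/3125 − 7/80·(0.969100+0.966400+0.949400+0.928000))/(1+7/80) = 9023/10000 ≈ 0.902300
step 6 [6y] swap r/1=1023/56129: DF=(1 − 1023/56129·(0.969100+0.966400+0.949400+0.928000+0.902300))/(1+1023/56129) = 8977/10000 ≈ 0.897700

1 1 9691/10000
2 2 604/625
3 3 4747/5000
4 4 116/125
5 5 9023/10000
6 6 8977/10000
f(3y,6y) = ((4747/5000)/(8977/10000) − 1)/(3) = 11/573 ≈ 1.9197%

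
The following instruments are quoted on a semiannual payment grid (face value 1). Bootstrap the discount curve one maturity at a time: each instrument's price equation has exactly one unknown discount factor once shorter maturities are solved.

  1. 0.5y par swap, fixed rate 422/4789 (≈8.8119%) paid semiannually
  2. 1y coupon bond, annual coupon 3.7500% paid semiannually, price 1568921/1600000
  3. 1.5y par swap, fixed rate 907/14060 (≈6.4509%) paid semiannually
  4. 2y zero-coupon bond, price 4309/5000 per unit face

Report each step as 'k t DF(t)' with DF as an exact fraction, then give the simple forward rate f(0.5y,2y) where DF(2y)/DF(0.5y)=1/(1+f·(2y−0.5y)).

1 1/2 4789/5000
2 1 9449/10000
3 3/2 9093/10000
4 2 4309/5000
f(0.5y,2y) = ((4789/5000)/(4309/5000) − 1)/(3/2) = 320/4309 ≈ 7.4263%

step 1 [0.5y] swap r/2=211/4789: DF=(1 − 211/4789·(0))/(1+211/4789) = 4789/5000 ≈ 0.957800
step 2 [1y] bond c/2=3/160: DF=(1568921/1600000 − 3/160·(0.957800))/(1+3/160) = 9449/10000 ≈ 0.944900
step 3 [1.5y] swap r/2=907/28120: DF=(1 − 907/28120·(0.957800+0.944900))/(1+907/28120) = 9093/10000 ≈ 0.909300
step 4 [2y] zero: DF = P = 4309/5000 ≈ 0.861800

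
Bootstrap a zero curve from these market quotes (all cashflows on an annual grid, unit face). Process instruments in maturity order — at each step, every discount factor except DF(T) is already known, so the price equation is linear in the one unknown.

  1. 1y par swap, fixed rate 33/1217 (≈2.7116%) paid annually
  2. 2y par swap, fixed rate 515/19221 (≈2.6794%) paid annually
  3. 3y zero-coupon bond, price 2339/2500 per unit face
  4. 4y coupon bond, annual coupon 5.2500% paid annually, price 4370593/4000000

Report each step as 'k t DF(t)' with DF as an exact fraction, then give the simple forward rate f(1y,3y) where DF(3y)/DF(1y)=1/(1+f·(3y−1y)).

step 1 [1y] swap r/1=33/1217: DF=(1 − 33/1217·(0))/(1+33/1217) = 1217/1250 ≈ 0.973600
step 2 [2y] swap r/1=515/19221: DF=(1 − 515/19221·(0.973600))/(1+515/19221) = 1897/2000 ≈ 0.948500
step 3 [3y] zero: DF = P = 2339/2500 ≈ 0.935600
step 4 [4y] bond c/1=21/400: DF=(4370593/4000000 − 21/400·(0.973600+0.948500+0.935600))/(1+21/400) = 2239/2500 ≈ 0.895600

1 1 1217/1250
2 2 1897/2000
3 3 2339/2500
4 4 2239/2500
f(1y,3y) = ((1217/1250)/(2339/2500) − 1)/(2) = 95/4678 ≈ 2.0308%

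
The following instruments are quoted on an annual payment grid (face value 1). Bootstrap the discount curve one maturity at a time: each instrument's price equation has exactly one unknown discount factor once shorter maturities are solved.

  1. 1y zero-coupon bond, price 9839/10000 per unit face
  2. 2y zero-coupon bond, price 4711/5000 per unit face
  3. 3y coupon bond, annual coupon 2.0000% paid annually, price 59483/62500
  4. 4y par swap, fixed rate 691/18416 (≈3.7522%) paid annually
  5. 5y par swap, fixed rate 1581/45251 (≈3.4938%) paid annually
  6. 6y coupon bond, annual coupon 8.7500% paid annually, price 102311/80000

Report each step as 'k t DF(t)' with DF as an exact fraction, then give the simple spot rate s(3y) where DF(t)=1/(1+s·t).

step 1 [1y] zero: DF = P = 9839/10000 ≈ 0.983900
step 2 [2y] zero: DF = P = 4711/5000 ≈ 0.942200
step 3 [3y] bond c/1=1/50: DF=(59483/62500 − 1/50·(0.983900+0.942200))/(1+1/50) = 8953/10000 ≈ 0.895300
step 4 [4y] swap r/1=691/18416: DF=(1 − 691/18416·(0.983900+0.942200+0.895300))/(1+691/18416) = 4309/5000 ≈ 0.861800
step 5 [5y] swap r/1=1581/45251: DF=(1 − 1581/45251·(0.983900+0.942200+0.895300+0.861800))/(1+1581/45251) = 8419/10000 ≈ 0.841900
step 6 [6y] bond c/1=7/80: DF=(102311/80000 − 7/80·(0.983900+0.942200+0.895300+0.861800+0.841900))/(1+7/80) = 8119/10000 ≈ 0.811900

1 1 9839/10000
2 2 4711/5000
3 3 8953/10000
4 4 4309/5000
5 5 8419/10000
6 6 8119/10000
s(3y) = (1/(8953/10000) − 1)/(3) = 349/8953 ≈ 3.8981%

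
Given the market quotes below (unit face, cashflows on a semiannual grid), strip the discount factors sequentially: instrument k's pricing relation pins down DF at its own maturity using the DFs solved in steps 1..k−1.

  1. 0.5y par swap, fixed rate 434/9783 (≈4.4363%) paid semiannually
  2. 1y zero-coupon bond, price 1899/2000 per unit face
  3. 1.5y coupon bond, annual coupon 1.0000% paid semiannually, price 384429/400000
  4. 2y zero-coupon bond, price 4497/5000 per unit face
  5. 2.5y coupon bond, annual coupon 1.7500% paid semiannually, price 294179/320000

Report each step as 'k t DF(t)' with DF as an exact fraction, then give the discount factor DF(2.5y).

step 1 [0.5y] swap r/2=217/9783: DF=(1 − 217/9783·(0))/(1+217/9783) = 9783/10000 ≈ 0.978300
step 2 [1y] zero: DF = P = 1899/2000 ≈ 0.949500
step 3 [1.5y] bond c/2=1/200: DF=(384429/400000 − 1/200·(0.978300+0.949500))/(1+1/200) = 9467/10000 ≈ 0.946700
step 4 [2y] zero: DF = P = 4497/5000 ≈ 0.899400
step 5 [2.5y] bond c/2=7/800: DF=(294179/320000 − 7/800·(0.978300+0.949500+0.946700+0.899400))/(1+7/800) = 4393/5000 ≈ 0.878600

1 1/2 9783/10000
2 1 1899/2000
3 3/2 9467/10000
4 2 4497/5000
5 5/2 4393/5000
DF(2.5y) = 4393/5000 ≈ 0.878600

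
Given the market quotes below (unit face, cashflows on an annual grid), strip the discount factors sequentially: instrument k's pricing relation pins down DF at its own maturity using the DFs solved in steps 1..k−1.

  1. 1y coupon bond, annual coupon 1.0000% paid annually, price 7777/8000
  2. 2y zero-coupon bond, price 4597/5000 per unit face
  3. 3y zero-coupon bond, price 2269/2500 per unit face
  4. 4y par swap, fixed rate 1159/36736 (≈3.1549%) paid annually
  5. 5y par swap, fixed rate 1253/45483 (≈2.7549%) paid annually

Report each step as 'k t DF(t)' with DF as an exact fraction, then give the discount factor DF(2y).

step 1 [1y] bond c/1=1/100: DF=(7777/8000 − 1/100·(0))/(1+1/100) = 77/80 ≈ 0.962500
step 2 [2y] zero: DF = P = 4597/5000 ≈ 0.919400
step 3 [3y] zero: DF = P = 2269/2500 ≈ 0.907600
step 4 [4y] swap r/1=1159/36736: DF=(1 − 1159/36736·(0.962500+0.919400+0.907600))/(1+1159/36736) = 8841/10000 ≈ 0.884100
step 5 [5y] swap r/1=1253/45483: DF=(1 − 1253/45483·(0.962500+0.919400+0.907600+0.884100))/(1+1253/45483) = 8747/10000 ≈ 0.874700

1 1 77/80
2 2 4597/5000
3 3 2269/2500
4 4 8841/10000
5 5 8747/10000
DF(2y) = 4597/5000 ≈ 0.919400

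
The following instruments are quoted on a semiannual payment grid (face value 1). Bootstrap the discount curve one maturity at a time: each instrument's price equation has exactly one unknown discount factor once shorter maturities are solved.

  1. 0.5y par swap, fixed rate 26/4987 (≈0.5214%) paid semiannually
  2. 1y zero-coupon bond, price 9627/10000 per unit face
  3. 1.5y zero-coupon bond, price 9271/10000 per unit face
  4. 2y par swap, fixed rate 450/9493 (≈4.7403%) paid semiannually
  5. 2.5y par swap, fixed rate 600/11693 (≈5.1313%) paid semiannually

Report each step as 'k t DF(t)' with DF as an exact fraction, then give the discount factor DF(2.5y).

step 1 [0.5y] swap r/2=13/4987: DF=(1 − 13/4987·(0))/(1+13/4987) = 4987/5000 ≈ 0.997400
step 2 [1y] zero: DF = P = 9627/10000 ≈ 0.962700
step 3 [1.5y] zero: DF = P = 9271/10000 ≈ 0.927100
step 4 [2y] swap r/2=225/9493: DF=(1 − 225/9493·(0.997400+0.962700+0.927100))/(1+225/9493) = 91/100 ≈ 0.910000
step 5 [2.5y] swap r/2=300/11693: DF=(1 − 300/11693·(0.997400+0.962700+0.927100+0.910000))/(1+300/11693) = 22/25 ≈ 0.880000

1 1/2 4987/5000
2 1 9627/10000
3 3/2 9271/10000
4 2 91/100
5 5/2 22/25
DF(2.5y) = 22/25 ≈ 0.880000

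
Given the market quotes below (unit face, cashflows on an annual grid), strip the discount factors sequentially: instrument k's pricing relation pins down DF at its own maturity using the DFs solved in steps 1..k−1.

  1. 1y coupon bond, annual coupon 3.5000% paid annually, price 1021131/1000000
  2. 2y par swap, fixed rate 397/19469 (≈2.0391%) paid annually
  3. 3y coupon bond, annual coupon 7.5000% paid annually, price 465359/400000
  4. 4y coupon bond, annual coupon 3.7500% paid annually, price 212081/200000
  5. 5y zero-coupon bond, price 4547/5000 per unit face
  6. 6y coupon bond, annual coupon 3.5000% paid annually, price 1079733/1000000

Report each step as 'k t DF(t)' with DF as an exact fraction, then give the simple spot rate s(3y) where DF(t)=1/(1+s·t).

1 1 4933/5000
2 2 9603/10000
3 3 1183/1250
4 4 367/400
5 5 4547/5000
6 6 2209/2500
s(3y) = (1/(1183/1250) − 1)/(3) = 67/3549 ≈ 1.8879%

step 1 [1y] bond c/1=7/200: DF=(1021131/1000000 − 7/200·(0))/(1+7/200) = 4933/5000 ≈ 0.986600
step 2 [2y] swap r/1=397/19469: DF=(1 − 397/19469·(0.986600))/(1+397/19469) = 9603/10000 ≈ 0.960300
step 3 [3y] bond c/1=3/40: DF=(465359/400000 − 3/40·(0.986600+0.960300))/(1+3/40) = 1183/1250 ≈ 0.946400
step 4 [4y] bond c/1=3/80: DF=(212081/200000 − 3/80·(0.986600+0.960300+0.946400))/(1+3/80) = 367/400 ≈ 0.917500
step 5 [5y] zero: DF = P = 4547/5000 ≈ 0.909400
step 6 [6y] bond c/1=7/200: DF=(1079733/1000000 − 7/200·(0.986600+0.960300+0.946400+0.917500+0.909400))/(1+7/200) = 2209/2500 ≈ 0.883600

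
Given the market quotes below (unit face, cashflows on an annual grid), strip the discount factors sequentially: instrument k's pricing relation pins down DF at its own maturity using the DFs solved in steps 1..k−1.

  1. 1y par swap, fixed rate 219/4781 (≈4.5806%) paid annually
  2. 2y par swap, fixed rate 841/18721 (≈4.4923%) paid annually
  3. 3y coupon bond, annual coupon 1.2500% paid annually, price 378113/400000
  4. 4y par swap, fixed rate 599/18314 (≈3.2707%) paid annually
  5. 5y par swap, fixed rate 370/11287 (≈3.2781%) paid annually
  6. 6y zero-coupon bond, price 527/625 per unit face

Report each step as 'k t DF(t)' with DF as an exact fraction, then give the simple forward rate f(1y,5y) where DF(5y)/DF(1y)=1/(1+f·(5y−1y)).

step 1 [1y] swap r/1=219/4781: DF=(1 − 219/4781·(0))/(1+219/4781) = 4781/5000 ≈ 0.956200
step 2 [2y] swap r/1=841/18721: DF=(1 − 841/18721·(0.956200))/(1+841/18721) = 9159/10000 ≈ 0.915900
step 3 [3y] bond c/1=1/80: DF=(378113/400000 − 1/80·(0.956200+0.915900))/(1+1/80) = 1821/2000 ≈ 0.910500
step 4 [4y] swap r/1=599/18314: DF=(1 − 599/18314·(0.956200+0.915900+0.910500))/(1+599/18314) = 4401/5000 ≈ 0.880200
step 5 [5y] swap r/1=370/11287: DF=(1 − 370/11287·(0.956200+0.915900+0.910500+0.880200))/(1+370/11287) = 213/250 ≈ 0.852000
step 6 [6y] zero: DF = P = 527/625 ≈ 0.843200

1 1 4781/5000
2 2 9159/10000
3 3 1821/2000
4 4 4401/5000
5 5 213/250
6 6 527/625
f(1y,5y) = ((4781/5000)/(213/250) − 1)/(4) = 521/17040 ≈ 3.0575%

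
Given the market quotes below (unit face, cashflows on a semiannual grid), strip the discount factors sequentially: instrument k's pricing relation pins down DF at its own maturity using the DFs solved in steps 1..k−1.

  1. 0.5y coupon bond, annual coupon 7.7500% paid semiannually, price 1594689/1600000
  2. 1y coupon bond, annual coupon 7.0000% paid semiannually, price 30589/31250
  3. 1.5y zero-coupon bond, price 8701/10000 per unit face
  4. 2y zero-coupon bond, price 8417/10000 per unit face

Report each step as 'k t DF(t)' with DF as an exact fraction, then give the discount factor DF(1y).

1 1/2 1919/2000
2 1 9133/10000
3 3/2 8701/10000
4 2 8417/10000
DF(1y) = 9133/10000 ≈ 0.913300

step 1 [0.5y] bond c/2=31/800: DF=(1594689/1600000 − 31/800·(0))/(1+31/800) = 1919/2000 ≈ 0.959500
step 2 [1y] bond c/2=7/200: DF=(30589/31250 − 7/200·(0.959500))/(1+7/200) = 9133/10000 ≈ 0.913300
step 3 [1.5y] zero: DF = P = 8701/10000 ≈ 0.870100
step 4 [2y] zero: DF = P = 8417/10000 ≈ 0.841700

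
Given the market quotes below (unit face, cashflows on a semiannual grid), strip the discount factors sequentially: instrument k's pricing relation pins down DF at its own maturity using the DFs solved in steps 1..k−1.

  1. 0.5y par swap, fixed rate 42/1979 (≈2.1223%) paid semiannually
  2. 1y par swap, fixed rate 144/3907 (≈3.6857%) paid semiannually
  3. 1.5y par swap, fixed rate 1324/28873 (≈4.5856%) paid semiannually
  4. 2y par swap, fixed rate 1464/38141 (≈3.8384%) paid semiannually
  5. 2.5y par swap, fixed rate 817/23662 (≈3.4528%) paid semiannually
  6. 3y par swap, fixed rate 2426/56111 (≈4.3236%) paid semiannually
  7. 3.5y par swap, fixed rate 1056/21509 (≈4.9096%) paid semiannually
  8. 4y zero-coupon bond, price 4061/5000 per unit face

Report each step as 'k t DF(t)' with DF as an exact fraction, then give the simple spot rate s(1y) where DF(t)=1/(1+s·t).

1 1/2 1979/2000
2 1 241/250
3 3/2 4669/5000
4 2 2317/2500
5 5/2 9183/10000
6 3 8787/10000
7 7/2 526/625
8 4 4061/5000
s(1y) = (1/(241/250) − 1)/(1) = 9/241 ≈ 3.7344%

step 1 [0.5y] swap r/2=21/1979: DF=(1 − 21/1979·(0))/(1+21/1979) = 1979/2000 ≈ 0.989500
step 2 [1y] swap r/2=72/3907: DF=(1 − 72/3907·(0.989500))/(1+72/3907) = 241/250 ≈ 0.964000
step 3 [1.5y] swap r/2=662/28873: DF=(1 − 662/28873·(0.989500+0.964000))/(1+662/28873) = 4669/5000 ≈ 0.933800
step 4 [2y] swap r/2=732/38141: DF=(1 − 732/38141·(0.989500+0.964000+0.933800))/(1+732/38141) = 2317/2500 ≈ 0.926800
step 5 [2.5y] swap r/2=817/47324: DF=(1 − 817/47324·(0.989500+0.964000+0.933800+0.926800))/(1+817/47324) = 9183/10000 ≈ 0.918300
step 6 [3y] swap r/2=1213/56111: DF=(1 − 1213/56111·(0.989500+0.964000+0.933800+0.926800+0.918300))/(1+1213/56111) = 8787/10000 ≈ 0.878700
step 7 [3.5y] swap r/2=528/21509: DF=(1 − 528/21509·(0.989500+0.964000+0.933800+0.926800+0.918300+0.878700))/(1+528/21509) = 526/625 ≈ 0.841600
step 8 [4y] zero: DF = P = 4061/5000 ≈ 0.812200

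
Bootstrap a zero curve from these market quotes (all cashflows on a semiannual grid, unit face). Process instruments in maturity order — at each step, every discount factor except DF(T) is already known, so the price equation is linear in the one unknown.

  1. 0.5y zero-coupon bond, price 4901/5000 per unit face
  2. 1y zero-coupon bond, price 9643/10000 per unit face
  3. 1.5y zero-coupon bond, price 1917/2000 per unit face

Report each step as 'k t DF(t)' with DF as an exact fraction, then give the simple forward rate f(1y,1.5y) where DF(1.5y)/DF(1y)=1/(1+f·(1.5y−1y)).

1 1/2 4901/5000
2 1 9643/10000
3 3/2 1917/2000
f(1y,1.5y) = ((9643/10000)/(1917/2000) − 1)/(1/2) = 116/9585 ≈ 1.2102%

step 1 [0.5y] zero: DF = P = 4901/5000 ≈ 0.980200
step 2 [1y] zero: DF = P = 9643/10000 ≈ 0.964300
step 3 [1.5y] zero: DF = P = 1917/2000 ≈ 0.958500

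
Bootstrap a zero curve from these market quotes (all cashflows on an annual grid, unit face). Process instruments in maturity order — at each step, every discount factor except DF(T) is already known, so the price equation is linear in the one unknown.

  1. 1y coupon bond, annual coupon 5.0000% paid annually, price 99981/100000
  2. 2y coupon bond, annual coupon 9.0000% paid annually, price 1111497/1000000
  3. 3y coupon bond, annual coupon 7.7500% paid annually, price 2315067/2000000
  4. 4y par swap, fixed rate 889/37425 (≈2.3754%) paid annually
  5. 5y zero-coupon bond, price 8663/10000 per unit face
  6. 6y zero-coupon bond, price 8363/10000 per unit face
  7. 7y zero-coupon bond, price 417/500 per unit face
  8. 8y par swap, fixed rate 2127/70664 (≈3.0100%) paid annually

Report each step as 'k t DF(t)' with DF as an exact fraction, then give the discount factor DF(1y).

1 1 4761/5000
2 2 9411/10000
3 3 9381/10000
4 4 9111/10000
5 5 8663/10000
6 6 8363/10000
7 7 417/500
8 8 7873/10000
DF(1y) = 4761/5000 ≈ 0.952200

step 1 [1y] bond c/1=1/20: DF=(99981/100000 − 1/20·(0))/(1+1/20) = 4761/5000 ≈ 0.952200
step 2 [2y] bond c/1=9/100: DF=(1111497/1000000 − 9/100·(0.952200))/(1+9/100) = 9411/10000 ≈ 0.941100
step 3 [3y] bond c/1=31/400: DF=(2315067/2000000 − 31/400·(0.952200+0.941100))/(1+31/400) = 9381/10000 ≈ 0.938100
step 4 [4y] swap r/1=889/37425: DF=(1 − 889/37425·(0.952200+0.941100+0.938100))/(1+889/37425) = 9111/10000 ≈ 0.911100
step 5 [5y] zero: DF = P = 8663/10000 ≈ 0.866300
step 6 [6y] zero: DF = P = 8363/10000 ≈ 0.836300
step 7 [7y] zero: DF = P = 417/500 ≈ 0.834000
step 8 [8y] swap r/1=2127/70664: DF=(1 − 2127/70664·(0.952200+0.941100+0.938100+0.911100+0.866300+0.836300+0.834000))/(1+2127/70664) = 7873/10000 ≈ 0.787300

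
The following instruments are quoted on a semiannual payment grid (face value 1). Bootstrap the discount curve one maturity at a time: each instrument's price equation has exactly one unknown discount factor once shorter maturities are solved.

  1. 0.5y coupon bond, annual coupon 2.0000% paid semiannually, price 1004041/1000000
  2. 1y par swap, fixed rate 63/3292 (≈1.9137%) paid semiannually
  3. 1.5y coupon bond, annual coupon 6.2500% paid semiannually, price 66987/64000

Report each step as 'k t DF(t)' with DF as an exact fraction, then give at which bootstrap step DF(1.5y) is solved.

1 1/2 9941/10000
2 1 9811/10000
3 3/2 9551/10000
DF(1.5y) is solved at step 3

step 1 [0.5y] bond c/2=1/100: DF=(1004041/1000000 − 1/100·(0))/(1+1/100) = 9941/10000 ≈ 0.994100
step 2 [1y] swap r/2=63/6584: DF=(1 − 63/6584·(0.994100))/(1+63/6584) = 9811/10000 ≈ 0.981100
step 3 [1.5y] bond c/2=1/32: DF=(66987/64000 − 1/32·(0.994100+0.981100))/(1+1/32) = 9551/10000 ≈ 0.955100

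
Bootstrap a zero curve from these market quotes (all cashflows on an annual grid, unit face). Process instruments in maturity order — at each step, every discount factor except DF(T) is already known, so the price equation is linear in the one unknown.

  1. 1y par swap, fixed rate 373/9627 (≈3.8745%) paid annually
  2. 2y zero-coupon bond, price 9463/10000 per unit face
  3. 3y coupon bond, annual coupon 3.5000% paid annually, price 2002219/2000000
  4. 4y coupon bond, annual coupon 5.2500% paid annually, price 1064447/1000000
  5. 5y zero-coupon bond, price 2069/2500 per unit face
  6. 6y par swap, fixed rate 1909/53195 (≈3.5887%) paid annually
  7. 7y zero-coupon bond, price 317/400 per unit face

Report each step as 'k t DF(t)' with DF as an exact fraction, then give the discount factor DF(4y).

1 1 9627/10000
2 2 9463/10000
3 3 9027/10000
4 4 8711/10000
5 5 2069/2500
6 6 8091/10000
7 7 317/400
DF(4y) = 8711/10000 ≈ 0.871100

step 1 [1y] swap r/1=373/9627: DF=(1 − 373/9627·(0))/(1+373/9627) = 9627/10000 ≈ 0.962700
step 2 [2y] zero: DF = P = 9463/10000 ≈ 0.946300
step 3 [3y] bond c/1=7/200: DF=(2002219/2000000 − 7/200·(0.962700+0.946300))/(1+7/200) = 9027/10000 ≈ 0.902700
step 4 [4y] bond c/1=21/400: DF=(1064447/1000000 − 21/400·(0.962700+0.946300+0.902700))/(1+21/400) = 8711/10000 ≈ 0.871100
step 5 [5y] zero: DF = P = 2069/2500 ≈ 0.827600
step 6 [6y] swap r/1=1909/53195: DF=(1 − 1909/53195·(0.962700+0.946300+0.902700+0.871100+0.827600))/(1+1909/53195) = 8091/10000 ≈ 0.809100
step 7 [7y] zero: DF = P = 317/400 ≈ 0.792500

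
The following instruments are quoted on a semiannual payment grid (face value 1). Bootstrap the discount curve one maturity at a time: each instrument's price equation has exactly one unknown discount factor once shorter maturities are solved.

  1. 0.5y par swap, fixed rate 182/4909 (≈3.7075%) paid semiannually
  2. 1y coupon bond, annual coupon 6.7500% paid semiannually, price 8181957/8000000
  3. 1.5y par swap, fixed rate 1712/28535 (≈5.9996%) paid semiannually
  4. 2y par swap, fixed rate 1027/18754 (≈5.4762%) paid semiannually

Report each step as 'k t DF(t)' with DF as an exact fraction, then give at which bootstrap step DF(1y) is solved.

step 1 [0.5y] swap r/2=91/4909: DF=(1 − 91/4909·(0))/(1+91/4909) = 4909/5000 ≈ 0.981800
step 2 [1y] bond c/2=27/800: DF=(8181957/8000000 − 27/800·(0.981800))/(1+27/800) = 9573/10000 ≈ 0.957300
step 3 [1.5y] swap r/2=856/28535: DF=(1 − 856/28535·(0.981800+0.957300))/(1+856/28535) = 1143/1250 ≈ 0.914400
step 4 [2y] swap r/2=1027/37508: DF=(1 − 1027/37508·(0.981800+0.957300+0.914400))/(1+1027/37508) = 8973/10000 ≈ 0.897300

1 1/2 4909/5000
2 1 9573/10000
3 3/2 1143/1250
4 2 8973/10000
DF(1y) is solved at step 2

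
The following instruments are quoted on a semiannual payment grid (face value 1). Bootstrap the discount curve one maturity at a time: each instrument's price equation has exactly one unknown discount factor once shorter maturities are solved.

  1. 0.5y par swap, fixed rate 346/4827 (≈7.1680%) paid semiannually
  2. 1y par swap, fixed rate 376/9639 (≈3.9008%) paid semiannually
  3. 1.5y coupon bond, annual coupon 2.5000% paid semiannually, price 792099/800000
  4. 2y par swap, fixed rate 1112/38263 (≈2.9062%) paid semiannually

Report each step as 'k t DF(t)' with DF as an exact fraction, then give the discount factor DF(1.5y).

step 1 [0.5y] swap r/2=173/4827: DF=(1 − 173/4827·(0))/(1+173/4827) = 4827/5000 ≈ 0.965400
step 2 [1y] swap r/2=188/9639: DF=(1 − 188/9639·(0.965400))/(1+188/9639) = 1203/1250 ≈ 0.962400
step 3 [1.5y] bond c/2=1/80: DF=(792099/800000 − 1/80·(0.965400+0.962400))/(1+1/80) = 9541/10000 ≈ 0.954100
step 4 [2y] swap r/2=556/38263: DF=(1 − 556/38263·(0.965400+0.962400+0.954100))/(1+556/38263) = 2361/2500 ≈ 0.944400

1 1/2 4827/5000
2 1 1203/1250
3 3/2 9541/10000
4 2 2361/2500
DF(1.5y) = 9541/10000 ≈ 0.954100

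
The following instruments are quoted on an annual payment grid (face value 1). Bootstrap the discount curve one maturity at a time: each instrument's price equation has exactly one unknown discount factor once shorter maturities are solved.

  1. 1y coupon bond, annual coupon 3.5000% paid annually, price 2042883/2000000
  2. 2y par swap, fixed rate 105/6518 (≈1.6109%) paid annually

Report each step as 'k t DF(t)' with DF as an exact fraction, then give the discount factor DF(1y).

step 1 [1y] bond c/1=7/200: DF=(2042883/2000000 − 7/200·(0))/(1+7/200) = 9869/10000 ≈ 0.986900
step 2 [2y] swap r/1=105/6518: DF=(1 − 105/6518·(0.986900))/(1+105/6518) = 1937/2000 ≈ 0.968500

1 1 9869/10000
2 2 1937/2000
DF(1y) = 9869/10000 ≈ 0.986900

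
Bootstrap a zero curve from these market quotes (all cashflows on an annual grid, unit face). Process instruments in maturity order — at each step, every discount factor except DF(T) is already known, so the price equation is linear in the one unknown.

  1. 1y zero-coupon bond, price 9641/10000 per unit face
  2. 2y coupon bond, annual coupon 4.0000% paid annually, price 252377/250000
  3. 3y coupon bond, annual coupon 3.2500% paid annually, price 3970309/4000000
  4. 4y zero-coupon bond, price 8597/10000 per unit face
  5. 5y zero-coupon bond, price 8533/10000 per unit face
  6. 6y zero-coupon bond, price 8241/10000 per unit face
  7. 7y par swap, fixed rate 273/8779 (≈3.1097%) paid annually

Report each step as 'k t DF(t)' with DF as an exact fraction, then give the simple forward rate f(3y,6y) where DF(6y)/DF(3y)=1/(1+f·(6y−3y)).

step 1 [1y] zero: DF = P = 9641/10000 ≈ 0.964100
step 2 [2y] bond c/1=1/25: DF=(252377/250000 − 1/25·(0.964100))/(1+1/25) = 1167/1250 ≈ 0.933600
step 3 [3y] bond c/1=13/400: DF=(3970309/4000000 − 13/400·(0.964100+0.933600))/(1+13/400) = 1127/1250 ≈ 0.901600
step 4 [4y] zero: DF = P = 8597/10000 ≈ 0.859700
step 5 [5y] zero: DF = P = 8533/10000 ≈ 0.853300
step 6 [6y] zero: DF = P = 8241/10000 ≈ 0.824100
step 7 [7y] swap r/1=273/8779: DF=(1 − 273/8779·(0.964100+0.933600+0.901600+0.859700+0.853300+0.824100))/(1+273/8779) = 8089/10000 ≈ 0.808900

1 1 9641/10000
2 2 1167/1250
3 3 1127/1250
4 4 8597/10000
5 5 8533/10000
6 6 8241/10000
7 7 8089/10000
f(3y,6y) = ((1127/1250)/(8241/10000) − 1)/(3) = 775/24723 ≈ 3.1347%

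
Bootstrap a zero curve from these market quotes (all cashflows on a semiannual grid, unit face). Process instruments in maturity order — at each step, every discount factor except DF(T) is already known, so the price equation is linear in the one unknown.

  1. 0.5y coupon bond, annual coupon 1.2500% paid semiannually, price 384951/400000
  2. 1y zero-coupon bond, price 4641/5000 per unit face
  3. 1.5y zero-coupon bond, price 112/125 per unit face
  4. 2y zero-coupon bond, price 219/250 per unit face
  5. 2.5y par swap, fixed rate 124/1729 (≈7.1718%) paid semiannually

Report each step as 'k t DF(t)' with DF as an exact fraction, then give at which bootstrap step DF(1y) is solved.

step 1 [0.5y] bond c/2=1/160: DF=(384951/400000 − 1/160·(0))/(1+1/160) = 2391/2500 ≈ 0.956400
step 2 [1y] zero: DF = P = 4641/5000 ≈ 0.928200
step 3 [1.5y] zero: DF = P = 112/125 ≈ 0.896000
step 4 [2y] zero: DF = P = 219/250 ≈ 0.876000
step 5 [2.5y] swap r/2=62/1729: DF=(1 − 62/1729·(0.956400+0.928200+0.896000+0.876000))/(1+62/1729) = 2097/2500 ≈ 0.838800

1 1/2 2391/2500
2 1 4641/5000
3 3/2 112/125
4 2 219/250
5 5/2 2097/2500
DF(1y) is solved at step 2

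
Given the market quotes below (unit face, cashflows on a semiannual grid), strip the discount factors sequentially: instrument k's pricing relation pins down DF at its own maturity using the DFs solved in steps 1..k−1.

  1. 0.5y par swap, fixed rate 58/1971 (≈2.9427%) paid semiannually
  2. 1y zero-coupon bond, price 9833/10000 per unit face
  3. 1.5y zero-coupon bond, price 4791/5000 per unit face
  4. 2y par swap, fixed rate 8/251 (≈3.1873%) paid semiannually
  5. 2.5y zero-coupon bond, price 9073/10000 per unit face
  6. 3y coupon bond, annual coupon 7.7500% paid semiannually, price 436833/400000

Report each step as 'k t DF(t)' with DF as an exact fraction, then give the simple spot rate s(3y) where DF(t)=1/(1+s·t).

step 1 [0.5y] swap r/2=29/1971: DF=(1 − 29/1971·(0))/(1+29/1971) = 1971/2000 ≈ 0.985500
step 2 [1y] zero: DF = P = 9833/10000 ≈ 0.983300
step 3 [1.5y] zero: DF = P = 4791/5000 ≈ 0.958200
step 4 [2y] swap r/2=4/251: DF=(1 − 4/251·(0.985500+0.983300+0.958200))/(1+4/251) = 1173/1250 ≈ 0.938400
step 5 [2.5y] zero: DF = P = 9073/10000 ≈ 0.907300
step 6 [3y] bond c/2=31/800: DF=(436833/400000 − 31/800·(0.985500+0.983300+0.958200+0.938400+0.907300))/(1+31/800) = 8733/10000 ≈ 0.873300

1 1/2 1971/2000
2 1 9833/10000
3 3/2 4791/5000
4 2 1173/1250
5 5/2 9073/10000
6 3 8733/10000
s(3y) = (1/(8733/10000) − 1)/(3) = 1267/26199 ≈ 4.8361%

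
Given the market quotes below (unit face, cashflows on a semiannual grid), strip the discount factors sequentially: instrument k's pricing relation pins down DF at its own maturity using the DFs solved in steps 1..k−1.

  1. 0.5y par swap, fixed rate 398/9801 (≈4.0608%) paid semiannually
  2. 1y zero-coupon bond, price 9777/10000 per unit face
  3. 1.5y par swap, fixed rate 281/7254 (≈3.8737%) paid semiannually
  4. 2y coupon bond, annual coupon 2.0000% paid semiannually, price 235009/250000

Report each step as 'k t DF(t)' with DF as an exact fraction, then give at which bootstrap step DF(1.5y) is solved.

1 1/2 9801/10000
2 1 9777/10000
3 3/2 4719/5000
4 2 451/500
DF(1.5y) is solved at step 3

step 1 [0.5y] swap r/2=199/9801: DF=(1 − 199/9801·(0))/(1+199/9801) = 9801/10000 ≈ 0.980100
step 2 [1y] zero: DF = P = 9777/10000 ≈ 0.977700
step 3 [1.5y] swap r/2=281/14508: DF=(1 − 281/14508·(0.980100+0.977700))/(1+281/14508) = 4719/5000 ≈ 0.943800
step 4 [2y] bond c/2=1/100: DF=(235009/250000 − 1/100·(0.980100+0.977700+0.943800))/(1+1/100) = 451/500 ≈ 0.902000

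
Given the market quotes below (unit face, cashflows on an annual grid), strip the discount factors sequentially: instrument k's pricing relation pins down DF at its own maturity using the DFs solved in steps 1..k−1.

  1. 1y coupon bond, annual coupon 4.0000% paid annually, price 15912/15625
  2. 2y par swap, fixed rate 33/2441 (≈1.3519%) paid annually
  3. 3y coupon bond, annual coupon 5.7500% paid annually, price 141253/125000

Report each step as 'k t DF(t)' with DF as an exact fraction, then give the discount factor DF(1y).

step 1 [1y] bond c/1=1/25: DF=(15912/15625 − 1/25·(0))/(1+1/25) = 612/625 ≈ 0.979200
step 2 [2y] swap r/1=33/2441: DF=(1 − 33/2441·(0.979200))/(1+33/2441) = 1217/1250 ≈ 0.973600
step 3 [3y] bond c/1=23/400: DF=(141253/125000 − 23/400·(0.979200+0.973600))/(1+23/400) = 1203/1250 ≈ 0.962400

1 1 612/625
2 2 1217/1250
3 3 1203/1250
DF(1y) = 612/625 ≈ 0.979200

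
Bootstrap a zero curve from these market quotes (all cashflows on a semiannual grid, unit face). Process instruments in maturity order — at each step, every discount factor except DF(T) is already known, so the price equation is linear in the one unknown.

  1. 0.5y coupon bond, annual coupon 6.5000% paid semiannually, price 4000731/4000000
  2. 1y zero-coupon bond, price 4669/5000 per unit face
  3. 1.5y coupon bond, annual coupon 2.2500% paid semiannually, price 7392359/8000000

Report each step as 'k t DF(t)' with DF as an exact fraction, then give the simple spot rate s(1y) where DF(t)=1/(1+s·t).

1 1/2 9687/10000
2 1 4669/5000
3 3/2 4463/5000
s(1y) = (1/(4669/5000) − 1)/(1) = 331/4669 ≈ 7.0893%

step 1 [0.5y] bond c/2=13/400: DF=(4000731/4000000 − 13/400·(0))/(1+13/400) = 9687/10000 ≈ 0.968700
step 2 [1y] zero: DF = P = 4669/5000 ≈ 0.933800
step 3 [1.5y] bond c/2=9/800: DF=(7392359/8000000 − 9/800·(0.968700+0.933800))/(1+9/800) = 4463/5000 ≈ 0.892600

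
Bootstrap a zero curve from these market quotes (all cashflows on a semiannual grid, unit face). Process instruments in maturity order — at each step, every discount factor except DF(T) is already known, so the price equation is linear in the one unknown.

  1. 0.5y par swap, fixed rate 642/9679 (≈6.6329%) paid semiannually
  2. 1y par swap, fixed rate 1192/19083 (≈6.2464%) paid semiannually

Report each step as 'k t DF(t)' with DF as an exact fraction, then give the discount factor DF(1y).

step 1 [0.5y] swap r/2=321/9679: DF=(1 − 321/9679·(0))/(1+321/9679) = 9679/10000 ≈ 0.967900
step 2 [1y] swap r/2=596/19083: DF=(1 − 596/19083·(0.967900))/(1+596/19083) = 2351/2500 ≈ 0.940400

1 1/2 9679/10000
2 1 2351/2500
DF(1y) = 2351/2500 ≈ 0.940400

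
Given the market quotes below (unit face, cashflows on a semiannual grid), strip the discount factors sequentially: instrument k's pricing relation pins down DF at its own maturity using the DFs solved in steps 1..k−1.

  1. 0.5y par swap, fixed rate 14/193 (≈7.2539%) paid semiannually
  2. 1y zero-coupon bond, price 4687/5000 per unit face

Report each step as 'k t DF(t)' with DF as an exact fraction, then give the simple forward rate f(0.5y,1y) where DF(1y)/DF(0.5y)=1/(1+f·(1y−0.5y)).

1 1/2 193/200
2 1 4687/5000
f(0.5y,1y) = ((193/200)/(4687/5000) − 1)/(1/2) = 276/4687 ≈ 5.8886%

step 1 [0.5y] swap r/2=7/193: DF=(1 − 7/193·(0))/(1+7/193) = 193/200 ≈ 0.965000
step 2 [1y] zero: DF = P = 4687/5000 ≈ 0.937400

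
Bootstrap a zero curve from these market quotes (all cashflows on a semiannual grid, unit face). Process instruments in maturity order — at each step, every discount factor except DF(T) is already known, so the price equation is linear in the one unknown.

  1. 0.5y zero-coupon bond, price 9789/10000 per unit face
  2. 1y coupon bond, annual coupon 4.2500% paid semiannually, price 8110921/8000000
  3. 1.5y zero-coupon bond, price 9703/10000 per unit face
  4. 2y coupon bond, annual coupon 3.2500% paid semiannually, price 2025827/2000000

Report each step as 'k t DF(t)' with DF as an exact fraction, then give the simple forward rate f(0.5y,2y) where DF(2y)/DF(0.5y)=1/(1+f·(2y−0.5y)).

step 1 [0.5y] zero: DF = P = 9789/10000 ≈ 0.978900
step 2 [1y] bond c/2=17/800: DF=(8110921/8000000 − 17/800·(0.978900))/(1+17/800) = 2431/2500 ≈ 0.972400
step 3 [1.5y] zero: DF = P = 9703/10000 ≈ 0.970300
step 4 [2y] bond c/2=13/800: DF=(2025827/2000000 − 13/800·(0.978900+0.972400+0.970300))/(1+13/800) = 19/20 ≈ 0.950000

1 1/2 9789/10000
2 1 2431/2500
3 3/2 9703/10000
4 2 19/20
f(0.5y,2y) = ((9789/10000)/(19/20) − 1)/(3/2) = 289/14250 ≈ 2.0281%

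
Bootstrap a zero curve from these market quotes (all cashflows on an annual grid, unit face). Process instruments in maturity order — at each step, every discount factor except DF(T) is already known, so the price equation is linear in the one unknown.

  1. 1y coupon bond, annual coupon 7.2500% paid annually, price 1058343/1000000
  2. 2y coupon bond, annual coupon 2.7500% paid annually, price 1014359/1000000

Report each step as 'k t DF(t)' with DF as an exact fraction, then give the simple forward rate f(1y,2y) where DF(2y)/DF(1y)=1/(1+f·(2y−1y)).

step 1 [1y] bond c/1=29/400: DF=(1058343/1000000 − 29/400·(0))/(1+29/400) = 2467/2500 ≈ 0.986800
step 2 [2y] bond c/1=11/400: DF=(1014359/1000000 − 11/400·(0.986800))/(1+11/400) = 1201/1250 ≈ 0.960800

1 1 2467/2500
2 2 1201/1250
f(1y,2y) = ((2467/2500)/(1201/1250) − 1)/(1) = 65/2402 ≈ 2.7061%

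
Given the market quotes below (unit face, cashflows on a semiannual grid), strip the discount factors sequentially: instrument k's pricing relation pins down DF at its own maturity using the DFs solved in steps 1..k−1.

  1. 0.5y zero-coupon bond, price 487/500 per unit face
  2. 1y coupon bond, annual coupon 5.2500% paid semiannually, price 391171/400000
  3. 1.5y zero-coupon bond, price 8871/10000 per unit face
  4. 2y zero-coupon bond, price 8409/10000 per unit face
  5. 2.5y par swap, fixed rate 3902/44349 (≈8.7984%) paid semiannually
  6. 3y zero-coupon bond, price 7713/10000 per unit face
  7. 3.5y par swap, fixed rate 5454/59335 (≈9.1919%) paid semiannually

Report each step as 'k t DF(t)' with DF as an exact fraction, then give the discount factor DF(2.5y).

1 1/2 487/500
2 1 116/125
3 3/2 8871/10000
4 2 8409/10000
5 5/2 8049/10000
6 3 7713/10000
7 7/2 7273/10000
DF(2.5y) = 8049/10000 ≈ 0.804900

step 1 [0.5y] zero: DF = P = 487/500 ≈ 0.974000
step 2 [1y] bond c/2=21/800: DF=(391171/400000 − 21/800·(0.974000))/(1+21/800) = 116/125 ≈ 0.928000
step 3 [1.5y] zero: DF = P = 8871/10000 ≈ 0.887100
step 4 [2y] zero: DF = P = 8409/10000 ≈ 0.840900
step 5 [2.5y] swap r/2=1951/44349: DF=(1 − 1951/44349·(0.974000+0.928000+0.887100+0.840900))/(1+1951/44349) = 8049/10000 ≈ 0.804900
step 6 [3y] zero: DF = P = 7713/10000 ≈ 0.771300
step 7 [3.5y] swap r/2=2727/59335: DF=(1 − 2727/59335·(0.974000+0.928000+0.887100+0.840900+0.804900+0.771300))/(1+2727/59335) = 7273/10000 ≈ 0.727300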